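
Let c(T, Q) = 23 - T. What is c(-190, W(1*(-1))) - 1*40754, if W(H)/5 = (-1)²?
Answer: -40541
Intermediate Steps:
W(H) = 5 (W(H) = 5*(-1)² = 5*1 = 5)
c(-190, W(1*(-1))) - 1*40754 = (23 - 1*(-190)) - 1*40754 = (23 + 190) - 40754 = 213 - 40754 = -40541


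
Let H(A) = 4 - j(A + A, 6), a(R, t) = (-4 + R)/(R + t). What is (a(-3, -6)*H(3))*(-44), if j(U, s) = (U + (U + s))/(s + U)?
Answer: -770/9 ≈ -85.556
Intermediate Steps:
j(U, s) = (s + 2*U)/(U + s)
a(R, t) = (-4 + R)/(R + t)
H(A) = 4 - (6 + 4*A)/(6 + 2*A) (H(A) = 4 - (6 + 2*(A + A))/((A + A) + 6) = 4 - (6 + 2*(2*A))/(2*A + 6) = 4 - (6 + 4*A)/(6 + 2*A))
(a(-3, -6)*H(3))*(-44) = (((-4 - 3)/(-3 - 6))*((9 + 2*3)/(3 + 3)))*(-44) = ((-7/(-9))*((9 + 6)/6))*(-44) = ((-⅑*(-7))*((⅙)*15))*(-44) = ((7/9)*(5/2))*(-44) = (35/18)*(-44) = -770/9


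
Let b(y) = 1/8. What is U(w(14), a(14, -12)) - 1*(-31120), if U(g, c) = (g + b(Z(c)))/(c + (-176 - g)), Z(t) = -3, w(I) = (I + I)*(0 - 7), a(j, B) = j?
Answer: 8463073/272 ≈ 31114.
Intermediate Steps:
w(I) = -14*I (w(I) = (2*I)*(-7) = -14*I)
b(y) = ⅛
U(g, c) = (⅛ + g)/(-176 + c - g) (U(g, c) = (g + ⅛)/(c + (-176 - g)) = (⅛ + g)/(-176 + c - g))
U(w(14), a(14, -12)) - 1*(-31120) = (⅛ - 14*14)/(-176 + 14 - (-14)*14) - 1*(-31120) = (⅛ - 196)/(-176 + 14 - 1*(-196)) + 31120 = -1567/8/(-176 + 14 + 196) + 31120 = -1567/8/34 + 31120 = (1/34)*(-1567/8) + 31120 = -1567/272 + 31120 = 8463073/272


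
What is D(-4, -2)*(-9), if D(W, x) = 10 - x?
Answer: -108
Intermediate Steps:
D(-4, -2)*(-9) = (10 - 1*(-2))*(-9) = (10 + 2)*(-9) = 12*(-9) = -108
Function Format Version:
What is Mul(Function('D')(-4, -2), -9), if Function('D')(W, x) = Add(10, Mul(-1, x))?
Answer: -108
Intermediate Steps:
Mul(Function('D')(-4, -2), -9) = Mul(Add(10, Mul(-1, -2)), -9) = Mul(Add(10, 2), -9) = Mul(12, -9) = -108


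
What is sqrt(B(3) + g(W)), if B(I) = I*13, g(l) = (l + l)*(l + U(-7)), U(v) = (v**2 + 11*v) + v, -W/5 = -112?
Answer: sqrt(588039) ≈ 766.84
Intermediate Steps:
W = 560 (W = -5*(-112) = 560)
U(v) = v**2 + 12*v
g(l) = 2*l*(-35 + l) (g(l) = (l + l)*(l - 7*(12 - 7)) = (2*l)*(l - 7*5) = (2*l)*(l - 35) = (2*l)*(-35 + l) = 2*l*(-35 + l))
B(I) = 13*I
sqrt(B(3) + g(W)) = sqrt(13*3 + 2*560*(-35 + 560)) = sqrt(39 + 2*560*525) = sqrt(39 + 588000) = sqrt(588039)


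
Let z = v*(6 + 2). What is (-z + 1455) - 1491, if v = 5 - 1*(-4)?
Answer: -108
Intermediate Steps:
v = 9 (v = 5 + 4 = 9)
z = 72 (z = 9*(6 + 2) = 9*8 = 72)
(-z + 1455) - 1491 = (-1*72 + 1455) - 1491 = (-72 + 1455) - 1491 = 1383 - 1491 = -108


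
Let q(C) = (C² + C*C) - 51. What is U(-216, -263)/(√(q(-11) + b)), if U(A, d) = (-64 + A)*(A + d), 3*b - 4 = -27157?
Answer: -13412*I*√2215/443 ≈ -1424.9*I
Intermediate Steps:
b = -9051 (b = 4/3 + (⅓)*(-27157) = 4/3 - 27157/3 = -9051)
q(C) = -51 + 2*C² (q(C) = (C² + C²) - 51 = 2*C² - 51 = -51 + 2*C²)
U(-216, -263)/(√(q(-11) + b)) = ((-216)² - 64*(-216) - 64*(-263) - 216*(-263))/(√((-51 + 2*(-11)²) - 9051)) = (46656 + 13824 + 16832 + 56808)/(√((-51 + 2*121) - 9051)) = 134120/(√((-51 + 242) - 9051)) = 134120/(√(191 - 9051)) = 134120/(√(-8860)) = 134120/((2*I*√2215)) = 134120*(-I*√2215/4430) = -13412*I*√2215/443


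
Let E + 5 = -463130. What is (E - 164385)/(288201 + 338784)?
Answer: -125504/125397 ≈ -1.0009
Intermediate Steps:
E = -463135 (E = -5 - 463130 = -463135)
(E - 164385)/(288201 + 338784) = (-463135 - 164385)/(288201 + 338784) = -627520/626985 = -627520*1/626985 = -125504/125397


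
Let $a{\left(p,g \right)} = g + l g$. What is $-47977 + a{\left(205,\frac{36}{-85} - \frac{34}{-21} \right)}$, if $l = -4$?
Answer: $- \frac{28548449}{595} \approx -47981.0$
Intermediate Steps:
$a{\left(p,g \right)} = - 3 g$ ($a{\left(p,g \right)} = g - 4 g = - 3 g$)
$-47977 + a{\left(205,\frac{36}{-85} - \frac{34}{-21} \right)} = -47977 - 3 \left(\frac{36}{-85} - \frac{34}{-21}\right) = -47977 - 3 \left(36 \left(- \frac{1}{85}\right) - - \frac{34}{21}\right) = -47977 - 3 \left(- \frac{36}{85} + \frac{34}{21}\right) = -47977 - \frac{2134}{595} = - \frac{28548449}{595}$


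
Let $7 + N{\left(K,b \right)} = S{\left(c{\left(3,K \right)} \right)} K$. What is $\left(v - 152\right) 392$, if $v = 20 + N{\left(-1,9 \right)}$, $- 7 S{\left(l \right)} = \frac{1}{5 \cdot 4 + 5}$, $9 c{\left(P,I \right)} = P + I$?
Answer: $- \frac{1362144}{25} \approx -54486.0$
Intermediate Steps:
$c{\left(P,I \right)} = \frac{I}{9} + \frac{P}{9}$ ($c{\left(P,I \right)} = \frac{P + I}{9} = \frac{I + P}{9} = \frac{I}{9} + \frac{P}{9}$)
$S{\left(l \right)} = - \frac{1}{175}$ ($S{\left(l \right)} = - \frac{1}{7 \left(5 \cdot 4 + 5\right)} = - \frac{1}{7 \left(20 + 5\right)} = - \frac{1}{7 \cdot 25} = \left(- \frac{1}{7}\right) \frac{1}{25} = - \frac{1}{175}$)
$N{\left(K,b \right)} = -7 - \frac{K}{175}$
$v = \frac{2276}{175}$ ($v = 20 - \frac{1224}{175} = \frac{2276}{175} \approx 13.006$)
$\left(v - 152\right) 392 = \left(\frac{2276}{175} - 152\right) 392 = \left(- \frac{24324}{175}\right) 392 = - \frac{1362144}{25}$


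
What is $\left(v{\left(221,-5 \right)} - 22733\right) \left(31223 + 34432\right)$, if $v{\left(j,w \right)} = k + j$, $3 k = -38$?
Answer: $-1478856990$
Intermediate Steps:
$k = - \frac{38}{3}$ ($k = \frac{1}{3} \left(-38\right) = - \frac{38}{3} \approx -12.667$)
$v{\left(j,w \right)} = - \frac{38}{3} + j$
$\left(v{\left(221,-5 \right)} - 22733\right) \left(31223 + 34432\right) = \left(\left(- \frac{38}{3} + 221\right) - 22733\right) \left(31223 + 34432\right) = \left(\frac{625}{3} - 22733\right) 65655 = \left(- \frac{67574}{3}\right) 65655 = -1478856990$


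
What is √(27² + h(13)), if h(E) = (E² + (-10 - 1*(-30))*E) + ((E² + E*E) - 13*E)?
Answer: √1327 ≈ 36.428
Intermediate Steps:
h(E) = 3*E² + 7*E (h(E) = (E² + (-10 + 30)*E) + ((E² + E²) - 13*E) = (E² + 20*E) + (2*E² - 13*E) = (E² + 20*E) + (-13*E + 2*E²) = 3*E² + 7*E)
√(27² + h(13)) = √(27² + 13*(7 + 3*13)) = √(729 + 13*(7 + 39)) = √(729 + 13*46) = √(729 + 598) = √1327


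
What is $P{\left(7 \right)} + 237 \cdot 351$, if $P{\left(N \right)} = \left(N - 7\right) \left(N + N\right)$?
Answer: $83187$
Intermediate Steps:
$P{\left(N \right)} = 2 N \left(-7 + N\right)$ ($P{\left(N \right)} = \left(-7 + N\right) 2 N = 2 N \left(-7 + N\right)$)
$P{\left(7 \right)} + 237 \cdot 351 = 2 \cdot 7 \left(-7 + 7\right) + 237 \cdot 351 = 2 \cdot 7 \cdot 0 + 83187 = 0 + 83187 = 83187$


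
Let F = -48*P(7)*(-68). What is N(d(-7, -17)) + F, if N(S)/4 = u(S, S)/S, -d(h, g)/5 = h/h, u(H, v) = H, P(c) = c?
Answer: 22852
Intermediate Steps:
d(h, g) = -5 (d(h, g) = -5*h/h = -5*1 = -5)
N(S) = 4 (N(S) = 4*(S/S) = 4*1 = 4)
F = 22848 (F = -48*7*(-68) = -336*(-68) = 22848)
N(d(-7, -17)) + F = 4 + 22848 = 22852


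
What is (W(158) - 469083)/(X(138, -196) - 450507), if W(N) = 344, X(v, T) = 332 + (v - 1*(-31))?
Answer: 468739/450006 ≈ 1.0416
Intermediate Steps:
X(v, T) = 363 + v (X(v, T) = 332 + (v + 31) = 332 + (31 + v) = 363 + v)
(W(158) - 469083)/(X(138, -196) - 450507) = (344 - 469083)/((363 + 138) - 450507) = -468739/(501 - 450507) = -468739/(-450006) = -468739*(-1/450006) = 468739/450006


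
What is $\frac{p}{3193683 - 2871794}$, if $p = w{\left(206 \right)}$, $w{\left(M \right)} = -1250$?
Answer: $- \frac{1250}{321889} \approx -0.0038833$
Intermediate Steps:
$p = -1250$
$\frac{p}{3193683 - 2871794} = - \frac{1250}{3193683 - 2871794} = - \frac{1250}{321889}$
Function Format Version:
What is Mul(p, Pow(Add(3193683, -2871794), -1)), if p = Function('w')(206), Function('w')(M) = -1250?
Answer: Rational(-1250, 321889) ≈ -0.0038833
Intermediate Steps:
p = -1250
Mul(p, Pow(Add(3193683, -2871794), -1)) = Mul(-1250, Pow(Add(3193683, -2871794), -1)) = Mul(-1250, Pow(321889, -1)) = Mul(-1250, Rational(1, 321889)) = Rational(-1250, 321889)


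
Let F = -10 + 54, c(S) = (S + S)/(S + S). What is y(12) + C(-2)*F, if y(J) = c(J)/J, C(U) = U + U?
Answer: -2111/12 ≈ -175.92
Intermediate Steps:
c(S) = 1 (c(S) = (2*S)/((2*S)) = (2*S)*(1/(2*S)) = 1)
C(U) = 2*U
y(J) = 1/J
F = 44
y(12) + C(-2)*F = 1/12 + (2*(-2))*44 = 1/12 - 4*44 = 1/12 - 176 = -2111/12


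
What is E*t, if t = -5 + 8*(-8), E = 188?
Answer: -12972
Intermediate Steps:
t = -69 (t = -5 - 64 = -69)
E*t = 188*(-69) = -12972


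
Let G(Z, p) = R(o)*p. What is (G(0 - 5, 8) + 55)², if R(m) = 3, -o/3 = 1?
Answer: 6241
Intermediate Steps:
o = -3 (o = -3*1 = -3)
G(Z, p) = 3*p
(G(0 - 5, 8) + 55)² = (3*8 + 55)² = (24 + 55)² = 79² = 6241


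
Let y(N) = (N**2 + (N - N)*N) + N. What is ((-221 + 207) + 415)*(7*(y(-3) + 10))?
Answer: 44912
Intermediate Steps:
y(N) = N + N**2 (y(N) = (N**2 + 0*N) + N = (N**2 + 0) + N = N**2 + N = N + N**2)
((-221 + 207) + 415)*(7*(y(-3) + 10)) = ((-221 + 207) + 415)*(7*(-3*(1 - 3) + 10)) = (-14 + 415)*(7*(-3*(-2) + 10)) = 401*(7*(6 + 10)) = 401*(7*16) = 401*112 = 44912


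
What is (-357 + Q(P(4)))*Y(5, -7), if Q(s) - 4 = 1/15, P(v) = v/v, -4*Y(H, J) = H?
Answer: 2647/6 ≈ 441.17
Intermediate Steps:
Y(H, J) = -H/4
P(v) = 1
Q(s) = 61/15 (Q(s) = 4 + 1/15 = 61/15)
(-357 + Q(P(4)))*Y(5, -7) = (-357 + 61/15)*(-¼*5) = -5294/15*(-5/4) = 2647/6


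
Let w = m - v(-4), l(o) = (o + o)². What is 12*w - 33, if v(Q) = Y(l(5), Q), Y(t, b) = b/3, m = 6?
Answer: 55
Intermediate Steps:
l(o) = 4*o² (l(o) = (2*o)² = 4*o²)
Y(t, b) = b/3 (Y(t, b) = b*(⅓) = b/3)
v(Q) = Q/3
w = 22/3 (w = 6 - (-4)/3 = 6 - 1*(-4/3) = 6 + 4/3 = 22/3 ≈ 7.3333)
12*w - 33 = 12*(22/3) - 33 = 88 - 33 = 55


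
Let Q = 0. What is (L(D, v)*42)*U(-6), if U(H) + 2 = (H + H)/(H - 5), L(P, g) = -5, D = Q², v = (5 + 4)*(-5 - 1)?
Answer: 2100/11 ≈ 190.91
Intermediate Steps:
v = -54 (v = 9*(-6) = -54)
D = 0 (D = 0² = 0)
U(H) = -2 + 2*H/(-5 + H) (U(H) = -2 + (H + H)/(H - 5) = -2 + (2*H)/(-5 + H) = -2 + 2*H/(-5 + H))
(L(D, v)*42)*U(-6) = (-5*42)*(10/(-5 - 6)) = -2100/(-11) = -2100*(-1)/11 = -210*(-10/11) = 2100/11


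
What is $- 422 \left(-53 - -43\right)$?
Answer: $4220$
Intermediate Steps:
$- 422 \left(-53 - -43\right) = - 422 \left(-53 + 43\right) = \left(-422\right) \left(-10\right) = 4220$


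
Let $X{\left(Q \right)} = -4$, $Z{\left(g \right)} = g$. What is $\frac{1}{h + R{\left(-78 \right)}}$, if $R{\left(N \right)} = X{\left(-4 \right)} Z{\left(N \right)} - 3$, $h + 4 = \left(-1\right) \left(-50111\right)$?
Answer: $\frac{1}{50416} \approx 1.9835 \cdot 10^{-5}$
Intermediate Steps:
$h = 50107$ ($h = -4 - -50111 = -4 + 50111 = 50107$)
$R{\left(N \right)} = -3 - 4 N$ ($R{\left(N \right)} = - 4 N - 3 = -3 - 4 N$)
$\frac{1}{h + R{\left(-78 \right)}} = \frac{1}{50107 - -309} = \frac{1}{50107 + \left(-3 + 312\right)} = \frac{1}{50107 + 309} = \frac{1}{50416}$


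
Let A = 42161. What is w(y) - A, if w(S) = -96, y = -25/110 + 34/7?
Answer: -42257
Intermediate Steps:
y = 713/154 (y = -25*1/110 + 34*(⅐) = -5/22 + 34/7 = 713/154 ≈ 4.6299)
w(y) - A = -96 - 1*42161 = -96 - 42161 = -42257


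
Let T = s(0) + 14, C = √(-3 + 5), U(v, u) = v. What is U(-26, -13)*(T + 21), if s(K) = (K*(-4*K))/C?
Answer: -910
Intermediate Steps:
C = √2 ≈ 1.4142
s(K) = -2*√2*K² (s(K) = (K*(-4*K))/(√2) = (-4*K²)*(√2/2) = -2*√2*K²)
T = 14 (T = -2*√2*0² + 14 = -2*√2*0 + 14 = 0 + 14 = 14)
U(-26, -13)*(T + 21) = -26*(14 + 21) = -26*35 = -910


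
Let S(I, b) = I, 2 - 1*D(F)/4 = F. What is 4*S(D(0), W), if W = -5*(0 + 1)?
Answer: 32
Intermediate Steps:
D(F) = 8 - 4*F
W = -5 (W = -5*1 = -5)
4*S(D(0), W) = 4*(8 - 4*0) = 4*(8 + 0) = 4*8 = 32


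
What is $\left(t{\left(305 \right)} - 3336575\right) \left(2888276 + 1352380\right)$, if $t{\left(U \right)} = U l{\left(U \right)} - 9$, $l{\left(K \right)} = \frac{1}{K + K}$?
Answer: $-14149302838776$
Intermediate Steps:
$l{\left(K \right)} = \frac{1}{2 K}$
$t{\left(U \right)} = - \frac{17}{2}$ ($t{\left(U \right)} = U \frac{1}{2 U} - 9 = \frac{1}{2} - 9 = - \frac{17}{2}$)
$\left(t{\left(305 \right)} - 3336575\right) \left(2888276 + 1352380\right) = \left(- \frac{17}{2} - 3336575\right) \left(2888276 + 1352380\right) = \left(- \frac{6673167}{2}\right) 4240656 = -14149302838776$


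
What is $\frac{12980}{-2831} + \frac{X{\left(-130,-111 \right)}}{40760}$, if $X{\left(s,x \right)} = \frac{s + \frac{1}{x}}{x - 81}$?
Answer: $- \frac{11275388163439}{2459224926720} \approx -4.5849$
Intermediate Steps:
$X{\left(s,x \right)} = \frac{s + \frac{1}{x}}{-81 + x}$
$\frac{12980}{-2831} + \frac{X{\left(-130,-111 \right)}}{40760} = \frac{12980}{-2831} + \frac{\frac{1}{-111} \frac{1}{-81 - 111} \left(1 - -14430\right)}{40760} = 12980 \left(- \frac{1}{2831}\right) + - \frac{1 + 14430}{111 \left(-192\right)} \frac{1}{40760} = - \frac{12980}{2831} + \left(- \frac{1}{111}\right) \left(- \frac{1}{192}\right) 14431 \cdot \frac{1}{40760} = - \frac{12980}{2831} + \frac{14431}{21312} \cdot \frac{1}{40760} = - \frac{12980}{2831} + \frac{14431}{868677120} = - \frac{11275388163439}{2459224926720}$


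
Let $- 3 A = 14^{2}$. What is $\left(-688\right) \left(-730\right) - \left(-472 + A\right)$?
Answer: $\frac{1508332}{3} \approx 5.0278 \cdot 10^{5}$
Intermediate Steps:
$A = - \frac{196}{3}$ ($A = - \frac{14^{2}}{3} = \left(- \frac{1}{3}\right) 196 = - \frac{196}{3} \approx -65.333$)
$\left(-688\right) \left(-730\right) - \left(-472 + A\right) = \left(-688\right) \left(-730\right) + \left(472 - - \frac{196}{3}\right) = 502240 + \left(472 + \frac{196}{3}\right) = 502240 + \frac{1612}{3} = \frac{1508332}{3}$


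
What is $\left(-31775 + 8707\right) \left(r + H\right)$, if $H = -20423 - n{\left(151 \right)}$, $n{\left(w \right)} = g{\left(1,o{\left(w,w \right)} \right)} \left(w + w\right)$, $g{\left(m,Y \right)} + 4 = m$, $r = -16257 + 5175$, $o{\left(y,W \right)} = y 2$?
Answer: $705857732$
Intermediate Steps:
$o{\left(y,W \right)} = 2 y$
$r = -11082$
$g{\left(m,Y \right)} = -4 + m$
$n{\left(w \right)} = - 6 w$ ($n{\left(w \right)} = \left(-4 + 1\right) \left(w + w\right) = - 3 \cdot 2 w = - 6 w$)
$H = -19517$ ($H = -20423 - \left(-6\right) 151 = -20423 - -906 = -20423 + 906 = -19517$)
$\left(-31775 + 8707\right) \left(r + H\right) = \left(-31775 + 8707\right) \left(-11082 - 19517\right) = \left(-23068\right) \left(-30599\right) = 705857732$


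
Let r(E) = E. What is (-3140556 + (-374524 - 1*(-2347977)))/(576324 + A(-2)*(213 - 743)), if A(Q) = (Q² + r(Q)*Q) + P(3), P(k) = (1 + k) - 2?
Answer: -1167103/571024 ≈ -2.0439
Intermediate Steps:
P(k) = -1 + k
A(Q) = 2 + 2*Q² (A(Q) = (Q² + Q*Q) + (-1 + 3) = (Q² + Q²) + 2 = 2*Q² + 2 = 2 + 2*Q²)
(-3140556 + (-374524 - 1*(-2347977)))/(576324 + A(-2)*(213 - 743)) = (-3140556 + (-374524 - 1*(-2347977)))/(576324 + (2 + 2*(-2)²)*(213 - 743)) = (-3140556 + (-374524 + 2347977))/(576324 + (2 + 2*4)*(-530)) = (-3140556 + 1973453)/(576324 + (2 + 8)*(-530)) = -1167103/(576324 + 10*(-530)) = -1167103/(576324 - 5300) = -1167103/571024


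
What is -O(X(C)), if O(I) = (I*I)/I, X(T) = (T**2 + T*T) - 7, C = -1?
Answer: 5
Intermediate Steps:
X(T) = -7 + 2*T**2 (X(T) = (T**2 + T**2) - 7 = 2*T**2 - 7 = -7 + 2*T**2)
O(I) = I (O(I) = I**2/I = I)
-O(X(C)) = -(-7 + 2*(-1)**2) = -(-7 + 2*1) = -(-7 + 2) = -1*(-5) = 5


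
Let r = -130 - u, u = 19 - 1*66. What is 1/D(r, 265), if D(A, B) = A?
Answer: -1/83 ≈ -0.012048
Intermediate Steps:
u = -47 (u = 19 - 66 = -47)
r = -83 (r = -130 - 1*(-47) = -130 + 47 = -83)
1/D(r, 265) = 1/(-83) = -1/83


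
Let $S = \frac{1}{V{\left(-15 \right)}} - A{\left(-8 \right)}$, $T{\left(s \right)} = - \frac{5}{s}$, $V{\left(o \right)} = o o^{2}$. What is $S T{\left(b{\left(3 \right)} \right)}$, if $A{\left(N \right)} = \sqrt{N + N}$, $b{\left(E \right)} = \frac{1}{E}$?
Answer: $\frac{1}{225} + 60 i \approx 0.0044444 + 60.0 i$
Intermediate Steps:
$V{\left(o \right)} = o^{3}$
$A{\left(N \right)} = \sqrt{2} \sqrt{N}$ ($A{\left(N \right)} = \sqrt{2 N} = \sqrt{2} \sqrt{N}$)
$S = - \frac{1}{3375} - 4 i$ ($S = \frac{1}{\left(-15\right)^{3}} - \sqrt{2} \sqrt{-8} = \frac{1}{-3375} - \sqrt{2} \cdot 2 i \sqrt{2} = - \frac{1}{3375} - 4 i \approx -0.0002963 - 4.0 i$)
$S T{\left(b{\left(3 \right)} \right)} = \left(- \frac{1}{3375} - 4 i\right) \left(- \frac{5}{\frac{1}{3}}\right) = \left(- \frac{1}{3375} - 4 i\right) \left(- 5 \frac{1}{\frac{1}{3}}\right) = \left(- \frac{1}{3375} - 4 i\right) \left(\left(-5\right) 3\right) = \left(- \frac{1}{3375} - 4 i\right) \left(-15\right) = \frac{1}{225} + 60 i$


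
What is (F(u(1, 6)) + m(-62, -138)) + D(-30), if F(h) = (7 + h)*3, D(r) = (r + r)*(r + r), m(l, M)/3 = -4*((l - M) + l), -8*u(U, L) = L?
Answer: 13803/4 ≈ 3450.8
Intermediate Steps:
u(U, L) = -L/8
m(l, M) = -24*l + 12*M (m(l, M) = 3*(-4*((l - M) + l)) = 3*(-4*(-M + 2*l)) = 3*(-8*l + 4*M) = -24*l + 12*M)
D(r) = 4*r² (D(r) = (2*r)*(2*r) = 4*r²)
F(h) = 21 + 3*h
(F(u(1, 6)) + m(-62, -138)) + D(-30) = ((21 + 3*(-⅛*6)) + (-24*(-62) + 12*(-138))) + 4*(-30)² = ((21 + 3*(-¾)) + (1488 - 1656)) + 4*900 = ((21 - 9/4) - 168) + 3600 = (75/4 - 168) + 3600 = -597/4 + 3600 = 13803/4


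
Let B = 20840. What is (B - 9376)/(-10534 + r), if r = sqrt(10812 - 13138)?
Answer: -60380888/55483741 - 5732*I*sqrt(2326)/55483741 ≈ -1.0883 - 0.0049825*I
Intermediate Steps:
r = I*sqrt(2326) (r = sqrt(-2326) = I*sqrt(2326) ≈ 48.229*I)
(B - 9376)/(-10534 + r) = (20840 - 9376)/(-10534 + I*sqrt(2326)) = 11464/(-10534 + I*sqrt(2326))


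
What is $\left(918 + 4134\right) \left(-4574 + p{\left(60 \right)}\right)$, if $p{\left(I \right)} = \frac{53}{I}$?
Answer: $- \frac{115516927}{5} \approx -2.3103 \cdot 10^{7}$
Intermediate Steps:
$\left(918 + 4134\right) \left(-4574 + p{\left(60 \right)}\right) = \left(918 + 4134\right) \left(-4574 + \frac{53}{60}\right) = 5052 \left(-4574 + 53 \cdot \frac{1}{60}\right) = 5052 \left(-4574 + \frac{53}{60}\right) = 5052 \left(- \frac{274387}{60}\right) = - \frac{115516927}{5}$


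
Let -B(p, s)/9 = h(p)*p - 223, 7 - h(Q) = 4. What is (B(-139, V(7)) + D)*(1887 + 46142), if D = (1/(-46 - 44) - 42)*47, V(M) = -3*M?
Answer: 16363144097/90 ≈ 1.8181e+8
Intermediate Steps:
h(Q) = 3 (h(Q) = 7 - 1*4 = 7 - 4 = 3)
D = -177707/90 (D = (1/(-90) - 42)*47 = (-1/90 - 42)*47 = -3781/90*47 = -177707/90 ≈ -1974.5)
B(p, s) = 2007 - 27*p (B(p, s) = -9*(3*p - 223) = -9*(-223 + 3*p) = 2007 - 27*p)
(B(-139, V(7)) + D)*(1887 + 46142) = ((2007 - 27*(-139)) - 177707/90)*(1887 + 46142) = ((2007 + 3753) - 177707/90)*48029 = (5760 - 177707/90)*48029 = (340693/90)*48029 = 16363144097/90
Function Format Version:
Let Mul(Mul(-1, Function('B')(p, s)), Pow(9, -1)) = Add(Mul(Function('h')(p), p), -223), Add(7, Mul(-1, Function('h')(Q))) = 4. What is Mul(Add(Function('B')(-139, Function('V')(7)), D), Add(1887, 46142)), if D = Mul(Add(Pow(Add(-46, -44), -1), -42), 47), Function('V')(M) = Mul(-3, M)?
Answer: Rational(16363144097, 90) ≈ 1.8181e+8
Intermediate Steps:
Function('h')(Q) = 3 (Function('h')(Q) = Add(7, Mul(-1, 4)) = Add(7, -4) = 3)
D = Rational(-177707, 90) (D = Mul(Add(Pow(-90, -1), -42), 47) = Mul(Add(Rational(-1, 90), -42), 47) = Mul(Rational(-3781, 90), 47) = Rational(-177707, 90) ≈ -1974.5)
Function('B')(p, s) = Add(2007, Mul(-27, p)) (Function('B')(p, s) = Mul(-9, Add(Mul(3, p), -223)) = Mul(-9, Add(-223, Mul(3, p))) = Add(2007, Mul(-27, p)))
Mul(Add(Function('B')(-139, Function('V')(7)), D), Add(1887, 46142)) = Mul(Add(Add(2007, Mul(-27, -139)), Rational(-177707, 90)), Add(1887, 46142)) = Mul(Add(Add(2007, 3753), Rational(-177707, 90)), 48029) = Mul(Add(5760, Rational(-177707, 90)), 48029) = Mul(Rational(340693, 90), 48029) = Rational(16363144097, 90)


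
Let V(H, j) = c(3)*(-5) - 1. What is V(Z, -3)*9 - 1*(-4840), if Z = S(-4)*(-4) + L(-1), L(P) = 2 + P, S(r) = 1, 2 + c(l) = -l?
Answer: 5056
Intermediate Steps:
c(l) = -2 - l
Z = -3 (Z = 1*(-4) + (2 - 1) = -4 + 1 = -3)
V(H, j) = 24 (V(H, j) = (-2 - 1*3)*(-5) - 1 = (-2 - 3)*(-5) - 1 = -5*(-5) - 1 = 25 - 1 = 24)
V(Z, -3)*9 - 1*(-4840) = 24*9 - 1*(-4840) = 216 + 4840 = 5056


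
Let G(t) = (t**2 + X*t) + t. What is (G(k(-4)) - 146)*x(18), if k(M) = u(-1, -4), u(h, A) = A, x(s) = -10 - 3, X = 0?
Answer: 1742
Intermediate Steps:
x(s) = -13
k(M) = -4
G(t) = t + t**2 (G(t) = (t**2 + 0*t) + t = (t**2 + 0) + t = t**2 + t = t + t**2)
(G(k(-4)) - 146)*x(18) = (-4*(1 - 4) - 146)*(-13) = (-4*(-3) - 146)*(-13) = (12 - 146)*(-13) = -134*(-13) = 1742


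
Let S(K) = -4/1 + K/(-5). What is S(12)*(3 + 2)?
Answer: -32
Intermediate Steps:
S(K) = -4 - K/5 (S(K) = -4*1 + K*(-⅕) = -4 - K/5)
S(12)*(3 + 2) = (-4 - ⅕*12)*(3 + 2) = (-4 - 12/5)*5 = -32/5*5 = -32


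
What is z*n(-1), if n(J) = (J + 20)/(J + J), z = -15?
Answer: 285/2 ≈ 142.50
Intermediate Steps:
n(J) = (20 + J)/(2*J) (n(J) = (20 + J)/((2*J)) = (20 + J)*(1/(2*J)) = (20 + J)/(2*J))
z*n(-1) = -15*(20 - 1)/(2*(-1)) = -15*(-1)*19/2 = -15*(-19/2) = 285/2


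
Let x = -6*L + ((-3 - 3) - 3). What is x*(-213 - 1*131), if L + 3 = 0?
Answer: -3096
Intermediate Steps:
L = -3 (L = -3 + 0 = -3)
x = 9 (x = -6*(-3) + ((-3 - 3) - 3) = 18 + (-6 - 3) = 18 - 9 = 9)
x*(-213 - 1*131) = 9*(-213 - 1*131) = 9*(-213 - 131) = 9*(-344) = -3096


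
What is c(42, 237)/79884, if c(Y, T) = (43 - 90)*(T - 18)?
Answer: -3431/26628 ≈ -0.12885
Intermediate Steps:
c(Y, T) = 846 - 47*T (c(Y, T) = -47*(-18 + T) = 846 - 47*T)
c(42, 237)/79884 = (846 - 47*237)/79884 = (846 - 11139)*(1/79884) = -10293*1/79884 = -3431/26628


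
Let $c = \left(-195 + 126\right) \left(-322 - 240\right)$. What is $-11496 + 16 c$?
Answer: $608952$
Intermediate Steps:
$c = 38778$ ($c = \left(-69\right) \left(-562\right) = 38778$)
$-11496 + 16 c = -11496 + 16 \cdot 38778 = -11496 + 620448 = 608952$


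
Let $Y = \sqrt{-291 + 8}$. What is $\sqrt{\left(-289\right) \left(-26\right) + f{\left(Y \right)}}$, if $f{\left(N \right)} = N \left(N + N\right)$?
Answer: $6 \sqrt{193} \approx 83.355$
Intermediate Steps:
$Y = i \sqrt{283}$ ($Y = \sqrt{-283} = i \sqrt{283} \approx 16.823 i$)
$f{\left(N \right)} = 2 N^{2}$ ($f{\left(N \right)} = N 2 N = 2 N^{2}$)
$\sqrt{\left(-289\right) \left(-26\right) + f{\left(Y \right)}} = \sqrt{\left(-289\right) \left(-26\right) + 2 \left(i \sqrt{283}\right)^{2}} = \sqrt{7514 + 2 \left(-283\right)} = \sqrt{7514 - 566} = \sqrt{6948} = 6 \sqrt{193}$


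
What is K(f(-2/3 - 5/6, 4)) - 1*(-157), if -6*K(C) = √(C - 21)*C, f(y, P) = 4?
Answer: 157 - 2*I*√17/3 ≈ 157.0 - 2.7487*I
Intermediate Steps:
K(C) = -C*√(-21 + C)/6 (K(C) = -√(C - 21)*C/6 = -√(-21 + C)*C/6 = -C*√(-21 + C)/6)
K(f(-2/3 - 5/6, 4)) - 1*(-157) = -⅙*4*√(-21 + 4) - 1*(-157) = -⅙*4*√(-17) + 157 = -⅙*4*I*√17 + 157 = -2*I*√17/3 + 157 = 157 - 2*I*√17/3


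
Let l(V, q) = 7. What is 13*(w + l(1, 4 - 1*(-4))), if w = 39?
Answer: 598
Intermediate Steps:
13*(w + l(1, 4 - 1*(-4))) = 13*(39 + 7) = 13*46 = 598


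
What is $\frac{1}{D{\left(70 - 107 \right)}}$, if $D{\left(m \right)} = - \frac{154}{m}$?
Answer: $\frac{37}{154} \approx 0.24026$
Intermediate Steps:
$\frac{1}{D{\left(70 - 107 \right)}} = \frac{1}{\left(-154\right) \frac{1}{70 - 107}} = \frac{1}{\left(-154\right) \frac{1}{-37}} = \frac{1}{\left(-154\right) \left(- \frac{1}{37}\right)} = \frac{1}{\frac{154}{37}} = \frac{37}{154}$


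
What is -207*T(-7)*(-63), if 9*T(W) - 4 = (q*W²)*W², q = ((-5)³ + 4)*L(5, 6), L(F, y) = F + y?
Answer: -4630608423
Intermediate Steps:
q = -1331 (q = ((-5)³ + 4)*(5 + 6) = (-125 + 4)*11 = -121*11 = -1331)
T(W) = 4/9 - 1331*W⁴/9 (T(W) = 4/9 + ((-1331*W²)*W²)/9 = 4/9 + (-1331*W⁴)/9 = 4/9 - 1331*W⁴/9)
-207*T(-7)*(-63) = -207*(4/9 - 1331/9*(-7)⁴)*(-63) = -207*(4/9 - 1331/9*2401)*(-63) = -207*(4/9 - 3195731/9)*(-63) = -207*(-3195727/9)*(-63) = 73501721*(-63) = -4630608423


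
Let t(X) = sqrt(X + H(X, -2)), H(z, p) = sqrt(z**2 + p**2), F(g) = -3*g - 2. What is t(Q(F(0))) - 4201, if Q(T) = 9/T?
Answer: -4201 + sqrt(-18 + 2*sqrt(97))/2 ≈ -4200.4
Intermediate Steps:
F(g) = -2 - 3*g
H(z, p) = sqrt(p**2 + z**2)
t(X) = sqrt(X + sqrt(4 + X**2)) (t(X) = sqrt(X + sqrt((-2)**2 + X**2)) = sqrt(X + sqrt(4 + X**2)))
t(Q(F(0))) - 4201 = sqrt(9/(-2 - 3*0) + sqrt(4 + (9/(-2 - 3*0))**2)) - 4201 = sqrt(9/(-2 + 0) + sqrt(4 + (9/(-2 + 0))**2)) - 4201 = sqrt(9/(-2) + sqrt(4 + (9/(-2))**2)) - 4201 = sqrt(9*(-1/2) + sqrt(4 + (9*(-1/2))**2)) - 4201 = sqrt(-9/2 + sqrt(4 + (-9/2)**2)) - 4201 = sqrt(-9/2 + sqrt(4 + 81/4)) - 4201 = sqrt(-9/2 + sqrt(97/4)) - 4201 = sqrt(-9/2 + sqrt(97)/2) - 4201 = -4201 + sqrt(-9/2 + sqrt(97)/2)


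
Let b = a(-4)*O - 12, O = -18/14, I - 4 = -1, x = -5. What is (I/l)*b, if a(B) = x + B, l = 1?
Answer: -9/7 ≈ -1.2857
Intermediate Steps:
I = 3 (I = 4 - 1 = 3)
a(B) = -5 + B
O = -9/7 (O = -18*1/14 = -9/7 ≈ -1.2857)
b = -3/7 (b = (-5 - 4)*(-9/7) - 12 = -9*(-9/7) - 12 = 81/7 - 12 = -3/7 ≈ -0.42857)
(I/l)*b = (3/1)*(-3/7) = (3*1)*(-3/7) = 3*(-3/7) = -9/7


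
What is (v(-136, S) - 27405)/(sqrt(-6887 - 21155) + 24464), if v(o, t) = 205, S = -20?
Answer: -332710400/299257669 + 13600*I*sqrt(28042)/299257669 ≈ -1.1118 + 0.0076102*I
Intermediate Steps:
(v(-136, S) - 27405)/(sqrt(-6887 - 21155) + 24464) = (205 - 27405)/(sqrt(-6887 - 21155) + 24464) = -27200/(sqrt(-28042) + 24464) = -27200/(I*sqrt(28042) + 24464) = -27200/(24464 + I*sqrt(28042))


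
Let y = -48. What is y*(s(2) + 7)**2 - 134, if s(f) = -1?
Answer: -1862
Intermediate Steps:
y*(s(2) + 7)**2 - 134 = -48*(-1 + 7)**2 - 134 = -48*6**2 - 134 = -48*36 - 134 = -1728 - 134 = -1862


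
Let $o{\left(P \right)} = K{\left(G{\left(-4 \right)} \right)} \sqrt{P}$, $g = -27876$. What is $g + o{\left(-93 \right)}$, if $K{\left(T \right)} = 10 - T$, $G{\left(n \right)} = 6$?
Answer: $-27876 + 4 i \sqrt{93} \approx -27876.0 + 38.575 i$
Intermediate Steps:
$o{\left(P \right)} = 4 \sqrt{P}$ ($o{\left(P \right)} = \left(10 - 6\right) \sqrt{P} = 4 \sqrt{P}$)
$g + o{\left(-93 \right)} = -27876 + 4 \sqrt{-93} = -27876 + 4 i \sqrt{93}$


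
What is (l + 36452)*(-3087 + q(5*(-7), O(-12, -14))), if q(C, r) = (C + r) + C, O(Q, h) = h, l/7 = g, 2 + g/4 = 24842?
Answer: -2321083212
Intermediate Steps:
g = 99360 (g = -8 + 4*24842 = -8 + 99368 = 99360)
l = 695520 (l = 7*99360 = 695520)
q(C, r) = r + 2*C
(l + 36452)*(-3087 + q(5*(-7), O(-12, -14))) = (695520 + 36452)*(-3087 + (-14 + 2*(5*(-7)))) = 731972*(-3087 + (-14 + 2*(-35))) = 731972*(-3087 + (-14 - 70)) = 731972*(-3087 - 84) = 731972*(-3171) = -2321083212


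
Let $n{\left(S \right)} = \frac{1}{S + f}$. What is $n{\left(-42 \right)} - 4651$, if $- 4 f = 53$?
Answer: $- \frac{1027875}{221} \approx -4651.0$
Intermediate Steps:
$f = - \frac{53}{4}$ ($f = \left(- \frac{1}{4}\right) 53 = - \frac{53}{4} \approx -13.25$)
$n{\left(S \right)} = \frac{1}{- \frac{53}{4} + S}$ ($n{\left(S \right)} = \frac{1}{S - \frac{53}{4}} = \frac{1}{- \frac{53}{4} + S}$)
$n{\left(-42 \right)} - 4651 = \frac{4}{-53 + 4 \left(-42\right)} - 4651 = \frac{4}{-53 - 168} - 4651 = \frac{4}{-221} - 4651 = 4 \left(- \frac{1}{221}\right) - 4651 = - \frac{4}{221} - 4651 = - \frac{1027875}{221}$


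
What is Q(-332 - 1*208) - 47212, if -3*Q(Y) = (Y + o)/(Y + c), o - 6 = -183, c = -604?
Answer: -54010767/1144 ≈ -47212.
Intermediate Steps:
o = -177 (o = 6 - 183 = -177)
Q(Y) = -(-177 + Y)/(3*(-604 + Y)) (Q(Y) = -(Y - 177)/(3*(Y - 604)) = -(-177 + Y)/(3*(-604 + Y)))
Q(-332 - 1*208) - 47212 = (177 - (-332 - 1*208))/(3*(-604 + (-332 - 1*208))) - 47212 = (177 - (-332 - 208))/(3*(-604 + (-332 - 208))) - 47212 = (177 - 1*(-540))/(3*(-604 - 540)) - 47212 = (1/3)*(177 + 540)/(-1144) - 47212 = (1/3)*(-1/1144)*717 - 47212 = -239/1144 - 47212 = -54010767/1144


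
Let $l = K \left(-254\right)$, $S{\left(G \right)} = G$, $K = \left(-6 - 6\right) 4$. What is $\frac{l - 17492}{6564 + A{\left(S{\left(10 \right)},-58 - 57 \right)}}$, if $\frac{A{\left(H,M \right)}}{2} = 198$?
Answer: $- \frac{265}{348} \approx -0.76149$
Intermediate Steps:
$K = -48$ ($K = \left(-12\right) 4 = -48$)
$A{\left(H,M \right)} = 396$ ($A{\left(H,M \right)} = 2 \cdot 198 = 396$)
$l = 12192$ ($l = \left(-48\right) \left(-254\right) = 12192$)
$\frac{l - 17492}{6564 + A{\left(S{\left(10 \right)},-58 - 57 \right)}} = \frac{12192 - 17492}{6564 + 396} = - \frac{5300}{6960} = \left(-5300\right) \frac{1}{6960} = - \frac{265}{348}$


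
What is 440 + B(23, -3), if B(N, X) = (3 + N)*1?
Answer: 466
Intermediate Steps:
B(N, X) = 3 + N
440 + B(23, -3) = 440 + (3 + 23) = 440 + 26 = 466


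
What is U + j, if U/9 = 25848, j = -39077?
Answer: 193555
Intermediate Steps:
U = 232632 (U = 9*25848 = 232632)
U + j = 232632 - 39077 = 193555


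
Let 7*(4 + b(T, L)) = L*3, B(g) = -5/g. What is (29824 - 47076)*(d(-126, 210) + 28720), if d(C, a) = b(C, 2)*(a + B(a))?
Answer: -71161584412/147 ≈ -4.8409e+8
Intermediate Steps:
b(T, L) = -4 + 3*L/7 (b(T, L) = -4 + (L*3)/7 = -4 + (3*L)/7 = -4 + 3*L/7)
d(C, a) = -22*a/7 + 110/(7*a) (d(C, a) = (-4 + (3/7)*2)*(a - 5/a) = (-4 + 6/7)*(a - 5/a) = -22*(a - 5/a)/7 = -22*a/7 + 110/(7*a))
(29824 - 47076)*(d(-126, 210) + 28720) = (29824 - 47076)*((22/7)*(5 - 1*210²)/210 + 28720) = -17252*((22/7)*(1/210)*(5 - 1*44100) + 28720) = -17252*((22/7)*(1/210)*(5 - 44100) + 28720) = -17252*((22/7)*(1/210)*(-44095) + 28720) = -17252*(-97009/147 + 28720) = -17252*4124831/147 = -71161584412/147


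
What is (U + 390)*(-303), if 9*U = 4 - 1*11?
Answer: -353803/3 ≈ -1.1793e+5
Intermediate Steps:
U = -7/9 (U = (4 - 1*11)/9 = (4 - 11)/9 = (⅑)*(-7) = -7/9 ≈ -0.77778)
(U + 390)*(-303) = (-7/9 + 390)*(-303) = (3503/9)*(-303) = -353803/3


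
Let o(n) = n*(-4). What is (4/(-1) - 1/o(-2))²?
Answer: 1089/64 ≈ 17.016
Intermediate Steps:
o(n) = -4*n
(4/(-1) - 1/o(-2))² = (4/(-1) - 1/((-4*(-2))))² = (4*(-1) - 1/8)² = (-4 - 1*⅛)² = (-4 - ⅛)² = (-33/8)² = 1089/64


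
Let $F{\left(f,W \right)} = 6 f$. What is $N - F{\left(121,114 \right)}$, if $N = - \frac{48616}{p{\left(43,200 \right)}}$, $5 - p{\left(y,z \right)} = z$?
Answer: $- \frac{92954}{195} \approx -476.69$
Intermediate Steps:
$p{\left(y,z \right)} = 5 - z$
$N = \frac{48616}{195}$ ($N = - \frac{48616}{5 - 200} = - \frac{48616}{-195} = \left(-48616\right) \left(- \frac{1}{195}\right) = \frac{48616}{195} \approx 249.31$)
$N - F{\left(121,114 \right)} = \frac{48616}{195} - 6 \cdot 121 = \frac{48616}{195} - 726 = - \frac{92954}{195}$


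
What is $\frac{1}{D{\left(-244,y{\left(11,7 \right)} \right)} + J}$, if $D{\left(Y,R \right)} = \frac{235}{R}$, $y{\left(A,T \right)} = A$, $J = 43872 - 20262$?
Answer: $\frac{11}{259945} \approx 4.2317 \cdot 10^{-5}$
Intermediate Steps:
$J = 23610$ ($J = 43872 - 20262 = 23610$)
$\frac{1}{D{\left(-244,y{\left(11,7 \right)} \right)} + J} = \frac{1}{\frac{235}{11} + 23610} = \frac{1}{\frac{259945}{11}} = \frac{11}{259945}$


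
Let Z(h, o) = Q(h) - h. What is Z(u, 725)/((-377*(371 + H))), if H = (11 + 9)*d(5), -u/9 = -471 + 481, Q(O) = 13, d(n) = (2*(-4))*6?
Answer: 103/222053 ≈ 0.00046385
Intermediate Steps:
d(n) = -48 (d(n) = -8*6 = -48)
u = -90 (u = -9*(-471 + 481) = -9*10 = -90)
Z(h, o) = 13 - h
H = -960 (H = (11 + 9)*(-48) = 20*(-48) = -960)
Z(u, 725)/((-377*(371 + H))) = (13 - 1*(-90))/((-377*(371 - 960))) = (13 + 90)/((-377*(-589))) = 103/222053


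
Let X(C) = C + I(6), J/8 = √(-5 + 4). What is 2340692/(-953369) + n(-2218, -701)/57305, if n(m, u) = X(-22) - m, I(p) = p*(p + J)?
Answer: -2164023532/895619845 + 48*I/57305 ≈ -2.4162 + 0.00083762*I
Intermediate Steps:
J = 8*I (J = 8*√(-5 + 4) = 8*√(-1) = 8*I ≈ 8.0*I)
I(p) = p*(p + 8*I)
X(C) = 36 + C + 48*I (X(C) = C + 6*(6 + 8*I) = C + (36 + 48*I) = 36 + C + 48*I)
n(m, u) = 14 - m + 48*I (n(m, u) = (36 - 22 + 48*I) - m = (14 + 48*I) - m = 14 - m + 48*I)
2340692/(-953369) + n(-2218, -701)/57305 = 2340692/(-953369) + (14 - 1*(-2218) + 48*I)/57305 = 2340692*(-1/953369) + (14 + 2218 + 48*I)*(1/57305) = -38372/15629 + (2232 + 48*I)*(1/57305) = -38372/15629 + (2232/57305 + 48*I/57305) = -2164023532/895619845 + 48*I/57305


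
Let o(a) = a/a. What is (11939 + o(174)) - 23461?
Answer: -11521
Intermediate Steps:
o(a) = 1
(11939 + o(174)) - 23461 = (11939 + 1) - 23461 = 11940 - 23461 = -11521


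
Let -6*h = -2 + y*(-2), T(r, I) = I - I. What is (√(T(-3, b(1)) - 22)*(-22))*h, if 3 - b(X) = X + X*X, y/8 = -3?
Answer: 506*I*√22/3 ≈ 791.12*I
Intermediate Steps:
y = -24 (y = 8*(-3) = -24)
b(X) = 3 - X - X² (b(X) = 3 - (X + X*X) = 3 - (X + X²) = 3 + (-X - X²) = 3 - X - X²)
T(r, I) = 0
h = -23/3 (h = -(-2 - 24*(-2))/6 = -(-2 + 48)/6 = -⅙*46 = -23/3 ≈ -7.6667)
(√(T(-3, b(1)) - 22)*(-22))*h = (√(0 - 22)*(-22))*(-23/3) = (√(-22)*(-22))*(-23/3) = ((I*√22)*(-22))*(-23/3) = -22*I*√22*(-23/3) = 506*I*√22/3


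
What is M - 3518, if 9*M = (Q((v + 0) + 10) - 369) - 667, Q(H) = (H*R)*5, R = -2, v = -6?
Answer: -32738/9 ≈ -3637.6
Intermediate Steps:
Q(H) = -10*H (Q(H) = (H*(-2))*5 = -2*H*5 = -10*H)
M = -1076/9 (M = ((-10*((-6 + 0) + 10) - 369) - 667)/9 = ((-10*(-6 + 10) - 369) - 667)/9 = ((-10*4 - 369) - 667)/9 = ((-40 - 369) - 667)/9 = (-409 - 667)/9 = (1/9)*(-1076) = -1076/9 ≈ -119.56)
M - 3518 = -1076/9 - 3518 = -32738/9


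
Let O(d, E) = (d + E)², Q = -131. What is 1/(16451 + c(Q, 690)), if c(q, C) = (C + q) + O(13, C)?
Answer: 1/511219 ≈ 1.9561e-6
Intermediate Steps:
O(d, E) = (E + d)²
c(q, C) = C + q + (13 + C)² (c(q, C) = (C + q) + (C + 13)² = (C + q) + (13 + C)² = C + q + (13 + C)²)
1/(16451 + c(Q, 690)) = 1/(16451 + (690 - 131 + (13 + 690)²)) = 1/(16451 + (690 - 131 + 703²)) = 1/(16451 + (690 - 131 + 494209)) = 1/(16451 + 494768) = 1/511219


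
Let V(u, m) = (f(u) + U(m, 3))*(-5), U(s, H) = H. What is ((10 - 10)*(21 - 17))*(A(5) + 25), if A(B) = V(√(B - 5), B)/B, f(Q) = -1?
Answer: 0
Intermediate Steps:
V(u, m) = -10 (V(u, m) = (-1 + 3)*(-5) = 2*(-5) = -10)
A(B) = -10/B
((10 - 10)*(21 - 17))*(A(5) + 25) = ((10 - 10)*(21 - 17))*(-10/5 + 25) = (0*4)*(-10*⅕ + 25) = 0*(-2 + 25) = 0*23 = 0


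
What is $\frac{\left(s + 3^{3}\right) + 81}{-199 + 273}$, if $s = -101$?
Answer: $\frac{7}{74} \approx 0.094595$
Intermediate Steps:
$\frac{\left(s + 3^{3}\right) + 81}{-199 + 273} = \frac{\left(-101 + 3^{3}\right) + 81}{-199 + 273} = \frac{\left(-101 + 27\right) + 81}{74} = \left(-74 + 81\right) \frac{1}{74} = 7 \cdot \frac{1}{74} = \frac{7}{74}$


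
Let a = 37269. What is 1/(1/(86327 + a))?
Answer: 123596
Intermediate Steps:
1/(1/(86327 + a)) = 1/(1/(86327 + 37269)) = 1/(1/123596) = 123596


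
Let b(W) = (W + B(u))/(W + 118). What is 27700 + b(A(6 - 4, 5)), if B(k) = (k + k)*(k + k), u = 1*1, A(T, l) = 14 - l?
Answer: 3517913/127 ≈ 27700.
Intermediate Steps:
u = 1
B(k) = 4*k**2 (B(k) = (2*k)*(2*k) = 4*k**2)
b(W) = (4 + W)/(118 + W) (b(W) = (W + 4*1**2)/(W + 118) = (W + 4*1)/(118 + W) = (W + 4)/(118 + W) = (4 + W)/(118 + W))
27700 + b(A(6 - 4, 5)) = 27700 + (4 + (14 - 1*5))/(118 + (14 - 1*5)) = 27700 + (4 + (14 - 5))/(118 + (14 - 5)) = 27700 + (4 + 9)/(118 + 9) = 27700 + 13/127 = 3517913/127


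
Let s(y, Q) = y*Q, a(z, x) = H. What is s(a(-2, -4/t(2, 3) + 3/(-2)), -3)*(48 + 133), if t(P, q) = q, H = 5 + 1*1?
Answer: -3258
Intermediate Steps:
H = 6 (H = 5 + 1 = 6)
a(z, x) = 6
s(y, Q) = Q*y
s(a(-2, -4/t(2, 3) + 3/(-2)), -3)*(48 + 133) = (-3*6)*(48 + 133) = -18*181 = -3258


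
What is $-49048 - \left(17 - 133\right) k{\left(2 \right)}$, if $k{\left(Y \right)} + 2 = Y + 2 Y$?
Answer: $-48584$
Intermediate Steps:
$k{\left(Y \right)} = -2 + 3 Y$ ($k{\left(Y \right)} = -2 + \left(Y + 2 Y\right) = -2 + 3 Y$)
$-49048 - \left(17 - 133\right) k{\left(2 \right)} = -49048 - \left(17 - 133\right) \left(-2 + 3 \cdot 2\right) = -49048 - \left(17 - 133\right) \left(-2 + 6\right) = -49048 - \left(-116\right) 4 = -49048 - -464 = -49048 + 464 = -48584$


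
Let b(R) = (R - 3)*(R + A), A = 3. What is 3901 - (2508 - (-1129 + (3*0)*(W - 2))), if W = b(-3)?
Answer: 264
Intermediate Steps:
b(R) = (-3 + R)*(3 + R) (b(R) = (R - 3)*(R + 3) = (-3 + R)*(3 + R))
W = 0 (W = -9 + (-3)² = -9 + 9 = 0)
3901 - (2508 - (-1129 + (3*0)*(W - 2))) = 3901 - (2508 - (-1129 + (3*0)*(0 - 2))) = 3901 - (2508 - (-1129 + 0*(-2))) = 3901 - (2508 - (-1129 + 0)) = 3901 - (2508 - 1*(-1129)) = 3901 - (2508 + 1129) = 3901 - 1*3637 = 3901 - 3637 = 264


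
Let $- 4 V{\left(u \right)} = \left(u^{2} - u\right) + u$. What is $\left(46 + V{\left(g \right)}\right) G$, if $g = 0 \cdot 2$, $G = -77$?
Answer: $-3542$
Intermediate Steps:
$g = 0$
$V{\left(u \right)} = - \frac{u^{2}}{4}$ ($V{\left(u \right)} = - \frac{\left(u^{2} - u\right) + u}{4} = - \frac{u^{2}}{4}$)
$\left(46 + V{\left(g \right)}\right) G = \left(46 - \frac{0^{2}}{4}\right) \left(-77\right) = \left(46 - 0\right) \left(-77\right) = \left(46 + 0\right) \left(-77\right) = 46 \left(-77\right) = -3542$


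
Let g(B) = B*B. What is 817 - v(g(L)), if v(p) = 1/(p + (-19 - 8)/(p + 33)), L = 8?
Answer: 5049780/6181 ≈ 816.98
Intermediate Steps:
g(B) = B²
v(p) = 1/(p - 27/(33 + p))
817 - v(g(L)) = 817 - (33 + 8²)/(-27 + (8²)² + 33*8²) = 817 - (33 + 64)/(-27 + 64² + 33*64) = 817 - 97/(-27 + 4096 + 2112) = 817 - 97/6181 = 5049780/6181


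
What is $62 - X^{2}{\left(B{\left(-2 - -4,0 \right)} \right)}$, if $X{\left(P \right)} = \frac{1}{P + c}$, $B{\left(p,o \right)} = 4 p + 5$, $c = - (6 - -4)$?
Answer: $\frac{557}{9} \approx 61.889$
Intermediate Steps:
$c = -10$ ($c = - (6 + 4) = \left(-1\right) 10 = -10$)
$B{\left(p,o \right)} = 5 + 4 p$
$X{\left(P \right)} = \frac{1}{-10 + P}$ ($X{\left(P \right)} = \frac{1}{P - 10} = \frac{1}{-10 + P}$)
$62 - X^{2}{\left(B{\left(-2 - -4,0 \right)} \right)} = 62 - \left(\frac{1}{-10 + \left(5 + 4 \left(-2 - -4\right)\right)}\right)^{2} = 62 - \left(\frac{1}{-10 + \left(5 + 4 \left(-2 + 4\right)\right)}\right)^{2} = 62 - \left(\frac{1}{-10 + \left(5 + 4 \cdot 2\right)}\right)^{2} = 62 - \left(\frac{1}{-10 + \left(5 + 8\right)}\right)^{2} = 62 - \left(\frac{1}{-10 + 13}\right)^{2} = 62 - \left(\frac{1}{3}\right)^{2} = 62 - \frac{1}{9} = \frac{557}{9}$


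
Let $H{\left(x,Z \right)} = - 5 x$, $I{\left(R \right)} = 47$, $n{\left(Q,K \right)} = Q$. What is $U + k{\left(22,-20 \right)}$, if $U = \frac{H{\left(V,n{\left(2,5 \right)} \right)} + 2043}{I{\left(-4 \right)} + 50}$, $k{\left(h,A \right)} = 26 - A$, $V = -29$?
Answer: $\frac{6650}{97} \approx 68.557$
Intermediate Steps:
$U = \frac{2188}{97}$ ($U = \frac{\left(-5\right) \left(-29\right) + 2043}{47 + 50} = \frac{145 + 2043}{97} = 2188 \cdot \frac{1}{97} = \frac{2188}{97} \approx 22.557$)
$U + k{\left(22,-20 \right)} = \frac{2188}{97} + \left(26 - -20\right) = \frac{2188}{97} + \left(26 + 20\right) = \frac{2188}{97} + 46 = \frac{6650}{97}$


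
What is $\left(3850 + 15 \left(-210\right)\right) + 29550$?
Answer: $30250$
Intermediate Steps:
$\left(3850 + 15 \left(-210\right)\right) + 29550 = \left(3850 - 3150\right) + 29550 = 700 + 29550 = 30250$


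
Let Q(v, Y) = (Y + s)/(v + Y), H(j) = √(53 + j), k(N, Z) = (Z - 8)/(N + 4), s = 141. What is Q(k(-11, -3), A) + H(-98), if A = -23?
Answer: -413/75 + 3*I*√5 ≈ -5.5067 + 6.7082*I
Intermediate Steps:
k(N, Z) = (-8 + Z)/(4 + N)
Q(v, Y) = (141 + Y)/(Y + v) (Q(v, Y) = (Y + 141)/(v + Y) = (141 + Y)/(Y + v))
Q(k(-11, -3), A) + H(-98) = (141 - 23)/(-23 + (-8 - 3)/(4 - 11)) + √(53 - 98) = 118/(-23 - 11/(-7)) + √(-45) = 118/(-23 - ⅐*(-11)) + 3*I*√5 = 118/(-23 + 11/7) + 3*I*√5 = 118/(-150/7) + 3*I*√5 = -7/150*118 + 3*I*√5 = -413/75 + 3*I*√5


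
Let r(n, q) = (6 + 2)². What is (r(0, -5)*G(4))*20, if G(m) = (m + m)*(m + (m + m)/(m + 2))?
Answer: 163840/3 ≈ 54613.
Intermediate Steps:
G(m) = 2*m*(m + 2*m/(2 + m)) (G(m) = (2*m)*(m + (2*m)/(2 + m)) = (2*m)*(m + 2*m/(2 + m)) = 2*m*(m + 2*m/(2 + m)))
r(n, q) = 64 (r(n, q) = 8² = 64)
(r(0, -5)*G(4))*20 = (64*(2*4²*(4 + 4)/(2 + 4)))*20 = (64*(2*16*8/6))*20 = (64*(2*16*(⅙)*8))*20 = (64*(128/3))*20 = (8192/3)*20 = 163840/3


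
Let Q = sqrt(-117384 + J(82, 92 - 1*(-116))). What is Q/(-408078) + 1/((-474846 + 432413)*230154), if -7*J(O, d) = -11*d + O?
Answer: -1/9766124682 - I*sqrt(5736374)/2856546 ≈ -1.0239e-10 - 0.00083845*I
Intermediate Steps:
J(O, d) = -O/7 + 11*d/7 (J(O, d) = -(-11*d + O)/7 = -(O - 11*d)/7 = -O/7 + 11*d/7)
Q = I*sqrt(5736374)/7 (Q = sqrt(-117384 + (-1/7*82 + 11*(92 - 1*(-116))/7)) = sqrt(-117384 + (-82/7 + 11*(92 + 116)/7)) = sqrt(-117384 + (-82/7 + (11/7)*208)) = sqrt(-117384 + (-82/7 + 2288/7)) = sqrt(-117384 + 2206/7) = sqrt(-819482/7) = I*sqrt(5736374)/7 ≈ 342.15*I)
Q/(-408078) + 1/((-474846 + 432413)*230154) = (I*sqrt(5736374)/7)/(-408078) + 1/((-474846 + 432413)*230154) = (I*sqrt(5736374)/7)*(-1/408078) + (1/230154)/(-42433) = -I*sqrt(5736374)/2856546 - 1/42433*1/230154 = -I*sqrt(5736374)/2856546 - 1/9766124682 = -1/9766124682 - I*sqrt(5736374)/2856546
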